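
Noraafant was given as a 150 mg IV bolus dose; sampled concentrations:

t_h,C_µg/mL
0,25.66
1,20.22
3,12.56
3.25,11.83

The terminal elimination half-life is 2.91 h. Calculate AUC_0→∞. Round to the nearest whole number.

Trapezoidal AUC_0→3.25:
  [0→1]: (25.66+20.22)/2 × 1 = 22.94
  [1→3]: (20.22+12.56)/2 × 2 = 32.78
  [3→3.25]: (12.56+11.83)/2 × 0.25 = 3.04875
  Sum = 58.76875 µg/mL·h
k_e = ln2 / t½ = 0.693147 / 2.91 = 0.2382 h^-1
Extrapolated tail: C_last / k_e = 11.83 / 0.2382 = 49.664
AUC_0→∞ = 58.76875 + 49.664 = 108.43275 µg/mL·h

AUC = 108 µg/mL·h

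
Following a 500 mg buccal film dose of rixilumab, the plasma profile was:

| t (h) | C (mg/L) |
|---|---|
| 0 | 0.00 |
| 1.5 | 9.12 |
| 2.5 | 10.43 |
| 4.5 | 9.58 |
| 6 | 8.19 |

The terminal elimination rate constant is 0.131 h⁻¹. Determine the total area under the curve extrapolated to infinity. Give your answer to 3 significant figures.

Trapezoidal AUC_0→6:
  [0→1.5]: (0.00+9.12)/2 × 1.5 = 6.84
  [1.5→2.5]: (9.12+10.43)/2 × 1 = 9.775
  [2.5→4.5]: (10.43+9.58)/2 × 2 = 20.01
  [4.5→6]: (9.58+8.19)/2 × 1.5 = 13.3275
  Sum = 49.9525 mg/L·h
Extrapolated tail: C_last / k_e = 8.19 / 0.131 = 62.519
AUC_0→∞ = 49.9525 + 62.519 = 112.4715 mg/L·h

AUC = 112 mg/L·h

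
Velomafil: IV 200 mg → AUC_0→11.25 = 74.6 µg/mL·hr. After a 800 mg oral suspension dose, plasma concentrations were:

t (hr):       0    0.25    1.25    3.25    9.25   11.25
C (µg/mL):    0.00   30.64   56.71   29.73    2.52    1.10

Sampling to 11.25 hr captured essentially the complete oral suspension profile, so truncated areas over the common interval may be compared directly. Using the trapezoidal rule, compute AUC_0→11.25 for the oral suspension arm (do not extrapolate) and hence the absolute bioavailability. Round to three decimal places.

F = 0.785

Trapezoidal AUC_0→11.25 (oral suspension):
  [0→0.25]: (0.00+30.64)/2 × 0.25 = 3.83
  [0.25→1.25]: (30.64+56.71)/2 × 1 = 43.675
  [1.25→3.25]: (56.71+29.73)/2 × 2 = 86.44
  [3.25→9.25]: (29.73+2.52)/2 × 6 = 96.75
  [9.25→11.25]: (2.52+1.10)/2 × 2 = 3.62
  Sum = 234.315 µg/mL·hr
F = (AUC_ev/D_ev)/(AUC_iv/D_iv) = (234.315/800)/(74.6/200) = 0.29289375/0.373 = 0.7852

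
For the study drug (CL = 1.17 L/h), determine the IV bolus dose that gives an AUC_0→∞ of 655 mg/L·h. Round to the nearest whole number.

Dose = 766 mg

Dose_iv = CL × AUC_0→∞
     = 1.17 × 655 = 766.35 mg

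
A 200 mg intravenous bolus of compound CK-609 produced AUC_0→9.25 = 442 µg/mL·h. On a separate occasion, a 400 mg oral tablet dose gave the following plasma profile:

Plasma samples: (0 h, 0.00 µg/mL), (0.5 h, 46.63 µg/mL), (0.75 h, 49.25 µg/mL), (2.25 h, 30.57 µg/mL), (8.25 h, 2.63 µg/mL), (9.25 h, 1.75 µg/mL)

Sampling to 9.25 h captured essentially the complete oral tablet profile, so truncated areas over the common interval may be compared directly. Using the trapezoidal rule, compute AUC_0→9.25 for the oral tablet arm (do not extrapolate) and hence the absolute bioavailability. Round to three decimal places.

F = 0.210

Trapezoidal AUC_0→9.25 (oral tablet):
  [0→0.5]: (0.00+46.63)/2 × 0.5 = 11.6575
  [0.5→0.75]: (46.63+49.25)/2 × 0.25 = 11.985
  [0.75→2.25]: (49.25+30.57)/2 × 1.5 = 59.865
  [2.25→8.25]: (30.57+2.63)/2 × 6 = 99.6
  [8.25→9.25]: (2.63+1.75)/2 × 1 = 2.19
  Sum = 185.2975 µg/mL·h
F = (AUC_ev/D_ev)/(AUC_iv/D_iv) = (185.2975/400)/(442/200) = 0.46324375/2.21 = 0.2096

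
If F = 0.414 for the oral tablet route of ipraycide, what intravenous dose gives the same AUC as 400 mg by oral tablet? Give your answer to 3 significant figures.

D_iv = 166 mg

Systemic exposure from an extravascular dose = F × D_ev, so the equivalent IV dose is F × D_ev.
D_iv = F × D_ev = 0.414 × 400 = 165.6 mg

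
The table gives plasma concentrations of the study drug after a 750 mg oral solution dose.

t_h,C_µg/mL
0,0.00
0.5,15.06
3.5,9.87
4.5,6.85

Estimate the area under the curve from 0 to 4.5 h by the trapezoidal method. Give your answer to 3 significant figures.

Trapezoidal AUC_0→4.5:
  [0→0.5]: (0.00+15.06)/2 × 0.5 = 3.765
  [0.5→3.5]: (15.06+9.87)/2 × 3 = 37.395
  [3.5→4.5]: (9.87+6.85)/2 × 1 = 8.36
  Sum = 49.52 µg/mL·h

AUC = 49.5 µg/mL·h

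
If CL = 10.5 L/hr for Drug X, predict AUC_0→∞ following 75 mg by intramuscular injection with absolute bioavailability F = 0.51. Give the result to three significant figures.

AUC = 3.64 mg/L·hr

AUC_0→∞ = F × Dose / CL
        = 0.51 × 75 / 10.5 = 3.64286 mg/L·hr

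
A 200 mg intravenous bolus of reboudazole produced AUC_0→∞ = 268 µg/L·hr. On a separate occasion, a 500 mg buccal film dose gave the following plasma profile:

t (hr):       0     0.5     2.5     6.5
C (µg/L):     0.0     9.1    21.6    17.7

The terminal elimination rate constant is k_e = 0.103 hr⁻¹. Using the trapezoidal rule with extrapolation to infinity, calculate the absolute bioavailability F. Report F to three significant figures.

Trapezoidal AUC_0→6.5 (buccal film):
  [0→0.5]: (0.0+9.1)/2 × 0.5 = 2.275
  [0.5→2.5]: (9.1+21.6)/2 × 2 = 30.7
  [2.5→6.5]: (21.6+17.7)/2 × 4 = 78.6
  Sum = 111.575 µg/L·hr
Tail: C_last/k_e = 17.7/0.103 = 171.845
AUC_0→∞ (buccal film) = 111.575 + 171.845 = 283.42 µg/L·hr
F = (AUC_ev/D_ev)/(AUC_iv/D_iv) = (283.42/500)/(268/200) = 0.56684/1.34 = 0.4230

F = 0.423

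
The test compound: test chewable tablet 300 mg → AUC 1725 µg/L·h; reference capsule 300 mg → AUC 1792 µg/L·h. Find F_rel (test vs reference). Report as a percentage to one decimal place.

F_rel = (AUC_test/D_test) / (AUC_ref/D_ref)
      = (1725/300) / (1792/300)
      = 5.75 / 5.97333 = 0.9626 = 96.26%

F_rel = 96.3%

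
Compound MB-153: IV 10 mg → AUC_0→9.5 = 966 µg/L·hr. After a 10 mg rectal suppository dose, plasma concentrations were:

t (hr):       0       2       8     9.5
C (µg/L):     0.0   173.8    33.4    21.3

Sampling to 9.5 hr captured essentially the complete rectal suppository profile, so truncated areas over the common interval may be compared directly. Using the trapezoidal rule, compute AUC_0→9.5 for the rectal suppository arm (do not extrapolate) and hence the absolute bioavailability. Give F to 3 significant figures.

F = 0.866

Trapezoidal AUC_0→9.5 (rectal suppository):
  [0→2]: (0.0+173.8)/2 × 2 = 173.8
  [2→8]: (173.8+33.4)/2 × 6 = 621.6
  [8→9.5]: (33.4+21.3)/2 × 1.5 = 41.025
  Sum = 836.425 µg/L·hr
F = (AUC_ev/D_ev)/(AUC_iv/D_iv) = (836.425/10)/(966/10) = 83.6425/96.6 = 0.8659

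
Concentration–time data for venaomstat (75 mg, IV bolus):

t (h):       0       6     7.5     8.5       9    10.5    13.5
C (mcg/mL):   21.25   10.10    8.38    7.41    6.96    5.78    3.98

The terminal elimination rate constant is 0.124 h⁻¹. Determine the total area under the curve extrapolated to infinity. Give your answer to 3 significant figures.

Trapezoidal AUC_0→13.5:
  [0→6]: (21.25+10.10)/2 × 6 = 94.05
  [6→7.5]: (10.10+8.38)/2 × 1.5 = 13.86
  [7.5→8.5]: (8.38+7.41)/2 × 1 = 7.895
  [8.5→9]: (7.41+6.96)/2 × 0.5 = 3.5925
  [9→10.5]: (6.96+5.78)/2 × 1.5 = 9.555
  [10.5→13.5]: (5.78+3.98)/2 × 3 = 14.64
  Sum = 143.5925 mcg/mL·h
Extrapolated tail: C_last / k_e = 3.98 / 0.124 = 32.097
AUC_0→∞ = 143.5925 + 32.097 = 175.6895 mcg/mL·h

AUC = 176 mcg/mL·h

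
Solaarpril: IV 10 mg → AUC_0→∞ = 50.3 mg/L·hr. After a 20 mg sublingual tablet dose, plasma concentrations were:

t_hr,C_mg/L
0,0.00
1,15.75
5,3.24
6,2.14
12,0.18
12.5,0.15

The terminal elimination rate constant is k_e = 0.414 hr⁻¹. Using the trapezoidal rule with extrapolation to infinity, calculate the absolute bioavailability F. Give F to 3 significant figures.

Trapezoidal AUC_0→12.5 (sublingual tablet):
  [0→1]: (0.00+15.75)/2 × 1 = 7.875
  [1→5]: (15.75+3.24)/2 × 4 = 37.98
  [5→6]: (3.24+2.14)/2 × 1 = 2.69
  [6→12]: (2.14+0.18)/2 × 6 = 6.96
  [12→12.5]: (0.18+0.15)/2 × 0.5 = 0.0825
  Sum = 55.5875 mg/L·hr
Tail: C_last/k_e = 0.15/0.414 = 0.362
AUC_0→∞ (sublingual tablet) = 55.5875 + 0.362 = 55.9495 mg/L·hr
F = (AUC_ev/D_ev)/(AUC_iv/D_iv) = (55.9495/20)/(50.3/10) = 2.797475/5.03 = 0.5562

F = 0.556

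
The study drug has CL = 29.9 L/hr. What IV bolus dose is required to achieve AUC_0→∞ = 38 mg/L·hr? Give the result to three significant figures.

Dose = 1140 mg

Dose_iv = CL × AUC_0→∞
     = 29.9 × 38 = 1136.2 mg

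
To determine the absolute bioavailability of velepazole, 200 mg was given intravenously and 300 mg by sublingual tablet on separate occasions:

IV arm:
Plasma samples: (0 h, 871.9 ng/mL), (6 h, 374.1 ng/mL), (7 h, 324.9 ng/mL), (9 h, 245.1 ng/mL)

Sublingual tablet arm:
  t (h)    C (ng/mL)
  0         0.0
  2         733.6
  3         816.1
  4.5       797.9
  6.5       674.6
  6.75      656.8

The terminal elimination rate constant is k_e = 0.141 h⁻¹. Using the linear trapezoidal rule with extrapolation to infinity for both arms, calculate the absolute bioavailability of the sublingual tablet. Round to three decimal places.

Trapezoidal AUC_0→9 (IV):
  [0→6]: (871.9+374.1)/2 × 6 = 3738.0
  [6→7]: (374.1+324.9)/2 × 1 = 349.5
  [7→9]: (324.9+245.1)/2 × 2 = 570.0
  Sum = 4657.5 ng/mL·h
IV tail: 245.1/0.141 = 1738.298; AUC_iv,0→∞ = 4657.5 + 1738.298 = 6395.798 ng/mL·h
Trapezoidal AUC_0→6.75 (sublingual tablet):
  [0→2]: (0.0+733.6)/2 × 2 = 733.6
  [2→3]: (733.6+816.1)/2 × 1 = 774.85
  [3→4.5]: (816.1+797.9)/2 × 1.5 = 1210.5
  [4.5→6.5]: (797.9+674.6)/2 × 2 = 1472.5
  [6.5→6.75]: (674.6+656.8)/2 × 0.25 = 166.425
  Sum = 4357.875 ng/mL·h
sublingual tablet tail: 656.8/0.141 = 4658.156; AUC_ev,0→∞ = 4357.875 + 4658.156 = 9016.031 ng/mL·h
F = (AUC_ev/D_ev)/(AUC_iv/D_iv) = (9016.031/300)/(6395.798/200) = 30.0534/31.97899 = 0.9398

F = 0.940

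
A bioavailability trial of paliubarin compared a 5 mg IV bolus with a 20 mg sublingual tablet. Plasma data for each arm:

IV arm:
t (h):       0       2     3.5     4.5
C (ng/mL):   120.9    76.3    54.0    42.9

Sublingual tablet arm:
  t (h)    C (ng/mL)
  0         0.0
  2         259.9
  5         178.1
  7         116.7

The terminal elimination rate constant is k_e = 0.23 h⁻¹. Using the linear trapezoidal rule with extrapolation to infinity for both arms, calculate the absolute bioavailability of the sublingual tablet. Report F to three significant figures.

F = 0.811

Trapezoidal AUC_0→4.5 (IV):
  [0→2]: (120.9+76.3)/2 × 2 = 197.2
  [2→3.5]: (76.3+54.0)/2 × 1.5 = 97.725
  [3.5→4.5]: (54.0+42.9)/2 × 1 = 48.45
  Sum = 343.375 ng/mL·h
IV tail: 42.9/0.23 = 186.522; AUC_iv,0→∞ = 343.375 + 186.522 = 529.897 ng/mL·h
Trapezoidal AUC_0→7 (sublingual tablet):
  [0→2]: (0.0+259.9)/2 × 2 = 259.9
  [2→5]: (259.9+178.1)/2 × 3 = 657.0
  [5→7]: (178.1+116.7)/2 × 2 = 294.8
  Sum = 1211.7 ng/mL·h
sublingual tablet tail: 116.7/0.23 = 507.391; AUC_ev,0→∞ = 1211.7 + 507.391 = 1719.091 ng/mL·h
F = (AUC_ev/D_ev)/(AUC_iv/D_iv) = (1719.091/20)/(529.897/5) = 85.95455/105.9794 = 0.8110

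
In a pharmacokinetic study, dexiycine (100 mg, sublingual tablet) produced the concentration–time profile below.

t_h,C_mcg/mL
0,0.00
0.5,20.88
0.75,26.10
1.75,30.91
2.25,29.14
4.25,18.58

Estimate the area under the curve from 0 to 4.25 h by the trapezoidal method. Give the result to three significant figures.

Trapezoidal AUC_0→4.25:
  [0→0.5]: (0.00+20.88)/2 × 0.5 = 5.22
  [0.5→0.75]: (20.88+26.10)/2 × 0.25 = 5.8725
  [0.75→1.75]: (26.10+30.91)/2 × 1 = 28.505
  [1.75→2.25]: (30.91+29.14)/2 × 0.5 = 15.0125
  [2.25→4.25]: (29.14+18.58)/2 × 2 = 47.72
  Sum = 102.33 mcg/mL·h

AUC = 102 mcg/mL·h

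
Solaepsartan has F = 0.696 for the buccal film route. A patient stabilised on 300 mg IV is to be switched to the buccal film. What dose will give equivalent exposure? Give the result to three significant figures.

For equal systemic exposure: F × D_ev = D_iv
D_ev = D_iv / F = 300 / 0.696 = 431.034 mg

D_buccal = 431 mg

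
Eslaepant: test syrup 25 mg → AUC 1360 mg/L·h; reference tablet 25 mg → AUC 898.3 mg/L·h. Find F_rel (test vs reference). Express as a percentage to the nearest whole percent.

F_rel = 151%

F_rel = (AUC_test/D_test) / (AUC_ref/D_ref)
      = (1360/25) / (898.3/25)
      = 54.4 / 35.932 = 1.5140 = 151.40%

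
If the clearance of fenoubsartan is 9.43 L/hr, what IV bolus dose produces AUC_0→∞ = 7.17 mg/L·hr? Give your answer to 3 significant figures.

Dose_iv = CL × AUC_0→∞
     = 9.43 × 7.17 = 67.6131 mg

Dose = 67.6 mg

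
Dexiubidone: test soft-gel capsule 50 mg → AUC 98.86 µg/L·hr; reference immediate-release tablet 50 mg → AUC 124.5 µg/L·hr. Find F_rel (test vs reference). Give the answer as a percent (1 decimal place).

F_rel = (AUC_test/D_test) / (AUC_ref/D_ref)
      = (98.86/50) / (124.5/50)
      = 1.9772 / 2.49 = 0.7941 = 79.41%

F_rel = 79.4%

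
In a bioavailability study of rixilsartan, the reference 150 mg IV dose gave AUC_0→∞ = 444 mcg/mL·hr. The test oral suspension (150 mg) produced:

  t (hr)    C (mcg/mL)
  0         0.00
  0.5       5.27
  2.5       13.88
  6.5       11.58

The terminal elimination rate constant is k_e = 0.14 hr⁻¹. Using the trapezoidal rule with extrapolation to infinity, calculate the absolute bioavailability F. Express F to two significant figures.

F = 0.35

Trapezoidal AUC_0→6.5 (oral suspension):
  [0→0.5]: (0.00+5.27)/2 × 0.5 = 1.3175
  [0.5→2.5]: (5.27+13.88)/2 × 2 = 19.15
  [2.5→6.5]: (13.88+11.58)/2 × 4 = 50.92
  Sum = 71.3875 mcg/mL·hr
Tail: C_last/k_e = 11.58/0.14 = 82.714
AUC_0→∞ (oral suspension) = 71.3875 + 82.714 = 154.1015 mcg/mL·hr
F = (AUC_ev/D_ev)/(AUC_iv/D_iv) = (154.1015/150)/(444/150) = 1.02734/2.96 = 0.3471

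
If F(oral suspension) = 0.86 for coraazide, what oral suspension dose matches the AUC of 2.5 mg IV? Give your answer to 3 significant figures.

D_oral = 2.91 mg

For equal systemic exposure: F × D_ev = D_iv
D_ev = D_iv / F = 2.5 / 0.86 = 2.90698 mg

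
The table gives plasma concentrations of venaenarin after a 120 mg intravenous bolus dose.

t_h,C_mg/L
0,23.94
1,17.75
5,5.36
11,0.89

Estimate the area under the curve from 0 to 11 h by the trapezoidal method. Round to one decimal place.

AUC = 85.8 mg/L·h

Trapezoidal AUC_0→11:
  [0→1]: (23.94+17.75)/2 × 1 = 20.845
  [1→5]: (17.75+5.36)/2 × 4 = 46.22
  [5→11]: (5.36+0.89)/2 × 6 = 18.75
  Sum = 85.815 mg/L·h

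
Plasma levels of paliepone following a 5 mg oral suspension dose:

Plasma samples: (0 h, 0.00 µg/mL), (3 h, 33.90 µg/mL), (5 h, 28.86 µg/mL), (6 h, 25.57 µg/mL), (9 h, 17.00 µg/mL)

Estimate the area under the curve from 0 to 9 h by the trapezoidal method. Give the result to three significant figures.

Trapezoidal AUC_0→9:
  [0→3]: (0.00+33.90)/2 × 3 = 50.85
  [3→5]: (33.90+28.86)/2 × 2 = 62.76
  [5→6]: (28.86+25.57)/2 × 1 = 27.215
  [6→9]: (25.57+17.00)/2 × 3 = 63.855
  Sum = 204.68 µg/mL·h

AUC = 205 µg/mL·h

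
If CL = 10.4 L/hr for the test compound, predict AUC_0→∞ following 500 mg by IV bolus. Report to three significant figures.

AUC_0→∞ = Dose_iv / CL
        = 500 / 10.4 = 48.0769 mg/L·hr

AUC = 48.1 mg/L·hr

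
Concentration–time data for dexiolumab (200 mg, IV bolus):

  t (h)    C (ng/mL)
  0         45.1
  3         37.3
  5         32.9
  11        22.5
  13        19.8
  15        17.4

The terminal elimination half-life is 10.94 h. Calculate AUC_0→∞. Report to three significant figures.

Trapezoidal AUC_0→15:
  [0→3]: (45.1+37.3)/2 × 3 = 123.6
  [3→5]: (37.3+32.9)/2 × 2 = 70.2
  [5→11]: (32.9+22.5)/2 × 6 = 166.2
  [11→13]: (22.5+19.8)/2 × 2 = 42.3
  [13→15]: (19.8+17.4)/2 × 2 = 37.2
  Sum = 439.5 ng/mL·h
k_e = ln2 / t½ = 0.693147 / 10.94 = 0.0634 h^-1
Extrapolated tail: C_last / k_e = 17.4 / 0.0634 = 274.448
AUC_0→∞ = 439.5 + 274.448 = 713.948 ng/mL·h

AUC = 714 ng/mL·h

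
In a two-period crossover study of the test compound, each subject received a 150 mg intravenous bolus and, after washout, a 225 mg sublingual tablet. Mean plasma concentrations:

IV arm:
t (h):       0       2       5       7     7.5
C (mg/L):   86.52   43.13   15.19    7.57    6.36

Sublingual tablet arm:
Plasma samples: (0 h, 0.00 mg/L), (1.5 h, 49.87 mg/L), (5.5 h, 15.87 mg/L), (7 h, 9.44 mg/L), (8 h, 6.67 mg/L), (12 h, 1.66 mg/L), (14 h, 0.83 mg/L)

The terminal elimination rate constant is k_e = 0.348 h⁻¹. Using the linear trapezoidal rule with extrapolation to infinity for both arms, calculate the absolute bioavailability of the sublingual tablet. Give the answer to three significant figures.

Trapezoidal AUC_0→7.5 (IV):
  [0→2]: (86.52+43.13)/2 × 2 = 129.65
  [2→5]: (43.13+15.19)/2 × 3 = 87.48
  [5→7]: (15.19+7.57)/2 × 2 = 22.76
  [7→7.5]: (7.57+6.36)/2 × 0.5 = 3.4825
  Sum = 243.3725 mg/L·h
IV tail: 6.36/0.348 = 18.276; AUC_iv,0→∞ = 243.3725 + 18.276 = 261.6485 mg/L·h
Trapezoidal AUC_0→14 (sublingual tablet):
  [0→1.5]: (0.00+49.87)/2 × 1.5 = 37.4025
  [1.5→5.5]: (49.87+15.87)/2 × 4 = 131.48
  [5.5→7]: (15.87+9.44)/2 × 1.5 = 18.9825
  [7→8]: (9.44+6.67)/2 × 1 = 8.055
  [8→12]: (6.67+1.66)/2 × 4 = 16.66
  [12→14]: (1.66+0.83)/2 × 2 = 2.49
  Sum = 215.07 mg/L·h
sublingual tablet tail: 0.83/0.348 = 2.385; AUC_ev,0→∞ = 215.07 + 2.385 = 217.455 mg/L·h
F = (AUC_ev/D_ev)/(AUC_iv/D_iv) = (217.455/225)/(261.6485/150) = 0.966467/1.74432 = 0.5541

F = 0.554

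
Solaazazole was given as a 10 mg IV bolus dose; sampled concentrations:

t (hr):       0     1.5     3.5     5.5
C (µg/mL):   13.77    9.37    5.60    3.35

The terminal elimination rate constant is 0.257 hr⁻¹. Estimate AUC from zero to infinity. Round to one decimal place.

AUC = 54.3 µg/mL·hr

Trapezoidal AUC_0→5.5:
  [0→1.5]: (13.77+9.37)/2 × 1.5 = 17.355
  [1.5→3.5]: (9.37+5.60)/2 × 2 = 14.97
  [3.5→5.5]: (5.60+3.35)/2 × 2 = 8.95
  Sum = 41.275 µg/mL·hr
Extrapolated tail: C_last / k_e = 3.35 / 0.257 = 13.035
AUC_0→∞ = 41.275 + 13.035 = 54.31 µg/mL·hr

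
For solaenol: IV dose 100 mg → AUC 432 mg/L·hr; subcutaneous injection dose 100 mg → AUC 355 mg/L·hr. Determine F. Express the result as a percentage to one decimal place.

F = (AUC_ev / D_ev) / (AUC_iv / D_iv)
  = (355/100) / (432/100)
  = 3.55 / 4.32 = 0.8218
  = 82.18%

F = 82.2%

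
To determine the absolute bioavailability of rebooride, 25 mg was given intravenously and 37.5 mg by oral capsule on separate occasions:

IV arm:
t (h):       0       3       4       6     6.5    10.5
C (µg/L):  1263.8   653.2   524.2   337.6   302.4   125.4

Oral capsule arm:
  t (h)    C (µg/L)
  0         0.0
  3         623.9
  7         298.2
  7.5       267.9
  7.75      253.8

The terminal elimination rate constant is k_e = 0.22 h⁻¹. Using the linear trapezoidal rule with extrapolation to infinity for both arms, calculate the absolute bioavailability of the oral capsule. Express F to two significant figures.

Trapezoidal AUC_0→10.5 (IV):
  [0→3]: (1263.8+653.2)/2 × 3 = 2875.5
  [3→4]: (653.2+524.2)/2 × 1 = 588.7
  [4→6]: (524.2+337.6)/2 × 2 = 861.8
  [6→6.5]: (337.6+302.4)/2 × 0.5 = 160.0
  [6.5→10.5]: (302.4+125.4)/2 × 4 = 855.6
  Sum = 5341.6 µg/L·h
IV tail: 125.4/0.22 = 570.000; AUC_iv,0→∞ = 5341.6 + 570.000 = 5911.6 µg/L·h
Trapezoidal AUC_0→7.75 (oral capsule):
  [0→3]: (0.0+623.9)/2 × 3 = 935.85
  [3→7]: (623.9+298.2)/2 × 4 = 1844.2
  [7→7.5]: (298.2+267.9)/2 × 0.5 = 141.525
  [7.5→7.75]: (267.9+253.8)/2 × 0.25 = 65.2125
  Sum = 2986.7875 µg/L·h
oral capsule tail: 253.8/0.22 = 1153.636; AUC_ev,0→∞ = 2986.7875 + 1153.636 = 4140.4235 µg/L·h
F = (AUC_ev/D_ev)/(AUC_iv/D_iv) = (4140.4235/37.5)/(5911.6/25) = 110.411/236.464 = 0.4669

F = 0.47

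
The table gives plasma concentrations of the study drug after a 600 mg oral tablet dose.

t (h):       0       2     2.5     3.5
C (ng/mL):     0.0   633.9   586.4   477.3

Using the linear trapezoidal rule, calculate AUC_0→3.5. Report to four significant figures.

AUC = 1471 ng/mL·h

Trapezoidal AUC_0→3.5:
  [0→2]: (0.0+633.9)/2 × 2 = 633.9
  [2→2.5]: (633.9+586.4)/2 × 0.5 = 305.075
  [2.5→3.5]: (586.4+477.3)/2 × 1 = 531.85
  Sum = 1470.825 ng/mL·h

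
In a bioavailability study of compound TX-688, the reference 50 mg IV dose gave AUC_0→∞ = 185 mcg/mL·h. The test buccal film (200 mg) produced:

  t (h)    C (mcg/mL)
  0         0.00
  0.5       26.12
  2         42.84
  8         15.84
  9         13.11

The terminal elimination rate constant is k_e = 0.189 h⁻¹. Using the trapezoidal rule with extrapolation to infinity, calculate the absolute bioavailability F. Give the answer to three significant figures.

F = 0.430

Trapezoidal AUC_0→9 (buccal film):
  [0→0.5]: (0.00+26.12)/2 × 0.5 = 6.53
  [0.5→2]: (26.12+42.84)/2 × 1.5 = 51.72
  [2→8]: (42.84+15.84)/2 × 6 = 176.04
  [8→9]: (15.84+13.11)/2 × 1 = 14.475
  Sum = 248.765 mcg/mL·h
Tail: C_last/k_e = 13.11/0.189 = 69.365
AUC_0→∞ (buccal film) = 248.765 + 69.365 = 318.13 mcg/mL·h
F = (AUC_ev/D_ev)/(AUC_iv/D_iv) = (318.13/200)/(185/50) = 1.59065/3.7 = 0.4299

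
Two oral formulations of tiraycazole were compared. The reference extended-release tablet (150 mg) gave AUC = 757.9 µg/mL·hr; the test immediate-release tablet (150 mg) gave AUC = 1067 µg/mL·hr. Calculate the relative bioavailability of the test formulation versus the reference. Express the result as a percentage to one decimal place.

F_rel = (AUC_test/D_test) / (AUC_ref/D_ref)
      = (1067/150) / (757.9/150)
      = 7.11333 / 5.05267 = 1.4078 = 140.78%

F_rel = 140.8%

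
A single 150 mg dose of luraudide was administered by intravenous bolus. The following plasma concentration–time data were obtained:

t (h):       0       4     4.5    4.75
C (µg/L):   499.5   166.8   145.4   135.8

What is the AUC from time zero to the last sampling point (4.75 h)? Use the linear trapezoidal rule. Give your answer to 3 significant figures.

Trapezoidal AUC_0→4.75:
  [0→4]: (499.5+166.8)/2 × 4 = 1332.6
  [4→4.5]: (166.8+145.4)/2 × 0.5 = 78.05
  [4.5→4.75]: (145.4+135.8)/2 × 0.25 = 35.15
  Sum = 1445.8 µg/L·h

AUC = 1450 µg/L·h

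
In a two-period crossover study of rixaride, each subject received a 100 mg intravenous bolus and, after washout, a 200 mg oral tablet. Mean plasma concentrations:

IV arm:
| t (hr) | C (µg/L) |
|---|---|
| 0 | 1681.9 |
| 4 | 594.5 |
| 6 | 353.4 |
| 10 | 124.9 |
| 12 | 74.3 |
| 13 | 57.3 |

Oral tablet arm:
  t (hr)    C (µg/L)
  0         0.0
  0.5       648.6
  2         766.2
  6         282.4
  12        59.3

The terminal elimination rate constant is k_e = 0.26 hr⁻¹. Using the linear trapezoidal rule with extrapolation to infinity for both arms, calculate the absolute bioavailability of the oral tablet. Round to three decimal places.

Trapezoidal AUC_0→13 (IV):
  [0→4]: (1681.9+594.5)/2 × 4 = 4552.8
  [4→6]: (594.5+353.4)/2 × 2 = 947.9
  [6→10]: (353.4+124.9)/2 × 4 = 956.6
  [10→12]: (124.9+74.3)/2 × 2 = 199.2
  [12→13]: (74.3+57.3)/2 × 1 = 65.8
  Sum = 6722.3 µg/L·hr
IV tail: 57.3/0.26 = 220.385; AUC_iv,0→∞ = 6722.3 + 220.385 = 6942.685 µg/L·hr
Trapezoidal AUC_0→12 (oral tablet):
  [0→0.5]: (0.0+648.6)/2 × 0.5 = 162.15
  [0.5→2]: (648.6+766.2)/2 × 1.5 = 1061.1
  [2→6]: (766.2+282.4)/2 × 4 = 2097.2
  [6→12]: (282.4+59.3)/2 × 6 = 1025.1
  Sum = 4345.55 µg/L·hr
oral tablet tail: 59.3/0.26 = 228.077; AUC_ev,0→∞ = 4345.55 + 228.077 = 4573.627 µg/L·hr
F = (AUC_ev/D_ev)/(AUC_iv/D_iv) = (4573.627/200)/(6942.685/100) = 22.868135/69.42685 = 0.3294

F = 0.329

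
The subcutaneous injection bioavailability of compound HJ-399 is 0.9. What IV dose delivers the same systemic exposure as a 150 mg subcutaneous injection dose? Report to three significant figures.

Systemic exposure from an extravascular dose = F × D_ev, so the equivalent IV dose is F × D_ev.
D_iv = F × D_ev = 0.9 × 150 = 135 mg

D_iv = 135 mg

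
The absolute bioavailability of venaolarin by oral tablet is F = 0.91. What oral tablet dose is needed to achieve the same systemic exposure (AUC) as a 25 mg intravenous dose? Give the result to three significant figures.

D_oral = 27.5 mg

For equal systemic exposure: F × D_ev = D_iv
D_ev = D_iv / F = 25 / 0.91 = 27.4725 mg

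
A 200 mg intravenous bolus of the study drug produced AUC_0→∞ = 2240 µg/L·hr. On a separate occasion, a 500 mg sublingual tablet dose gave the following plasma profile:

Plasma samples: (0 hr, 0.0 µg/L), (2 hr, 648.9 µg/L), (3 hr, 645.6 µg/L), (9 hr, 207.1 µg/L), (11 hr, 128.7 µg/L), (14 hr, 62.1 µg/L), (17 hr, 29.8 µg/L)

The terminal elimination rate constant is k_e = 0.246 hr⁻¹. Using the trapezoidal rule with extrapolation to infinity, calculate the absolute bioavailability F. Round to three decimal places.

F = 0.846

Trapezoidal AUC_0→17 (sublingual tablet):
  [0→2]: (0.0+648.9)/2 × 2 = 648.9
  [2→3]: (648.9+645.6)/2 × 1 = 647.25
  [3→9]: (645.6+207.1)/2 × 6 = 2558.1
  [9→11]: (207.1+128.7)/2 × 2 = 335.8
  [11→14]: (128.7+62.1)/2 × 3 = 286.2
  [14→17]: (62.1+29.8)/2 × 3 = 137.85
  Sum = 4614.1 µg/L·hr
Tail: C_last/k_e = 29.8/0.246 = 121.138
AUC_0→∞ (sublingual tablet) = 4614.1 + 121.138 = 4735.238 µg/L·hr
F = (AUC_ev/D_ev)/(AUC_iv/D_iv) = (4735.238/500)/(2240/200) = 9.470476/11.2 = 0.8456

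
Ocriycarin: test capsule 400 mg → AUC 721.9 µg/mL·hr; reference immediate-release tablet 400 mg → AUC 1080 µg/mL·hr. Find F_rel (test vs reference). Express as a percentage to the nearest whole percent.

F_rel = 67%

F_rel = (AUC_test/D_test) / (AUC_ref/D_ref)
      = (721.9/400) / (1080/400)
      = 1.80475 / 2.7 = 0.6684 = 66.84%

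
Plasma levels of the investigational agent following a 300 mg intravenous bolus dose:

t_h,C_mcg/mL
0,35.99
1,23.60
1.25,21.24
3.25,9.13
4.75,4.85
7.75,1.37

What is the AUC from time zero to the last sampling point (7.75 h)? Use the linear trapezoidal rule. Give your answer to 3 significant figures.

Trapezoidal AUC_0→7.75:
  [0→1]: (35.99+23.60)/2 × 1 = 29.795
  [1→1.25]: (23.60+21.24)/2 × 0.25 = 5.605
  [1.25→3.25]: (21.24+9.13)/2 × 2 = 30.37
  [3.25→4.75]: (9.13+4.85)/2 × 1.5 = 10.485
  [4.75→7.75]: (4.85+1.37)/2 × 3 = 9.33
  Sum = 85.585 mcg/mL·h

AUC = 85.6 mcg/mL·h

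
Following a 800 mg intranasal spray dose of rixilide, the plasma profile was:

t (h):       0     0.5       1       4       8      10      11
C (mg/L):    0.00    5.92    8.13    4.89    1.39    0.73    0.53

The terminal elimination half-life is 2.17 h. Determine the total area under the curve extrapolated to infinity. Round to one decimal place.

Trapezoidal AUC_0→11:
  [0→0.5]: (0.00+5.92)/2 × 0.5 = 1.48
  [0.5→1]: (5.92+8.13)/2 × 0.5 = 3.5125
  [1→4]: (8.13+4.89)/2 × 3 = 19.53
  [4→8]: (4.89+1.39)/2 × 4 = 12.56
  [8→10]: (1.39+0.73)/2 × 2 = 2.12
  [10→11]: (0.73+0.53)/2 × 1 = 0.63
  Sum = 39.8325 mg/L·h
k_e = ln2 / t½ = 0.693147 / 2.17 = 0.3194 h^-1
Extrapolated tail: C_last / k_e = 0.53 / 0.3194 = 1.659
AUC_0→∞ = 39.8325 + 1.659 = 41.4915 mg/L·h

AUC = 41.5 mg/L·h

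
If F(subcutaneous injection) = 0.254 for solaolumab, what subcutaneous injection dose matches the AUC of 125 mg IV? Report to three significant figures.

D_subcutaneous = 492 mg

For equal systemic exposure: F × D_ev = D_iv
D_ev = D_iv / F = 125 / 0.254 = 492.126 mg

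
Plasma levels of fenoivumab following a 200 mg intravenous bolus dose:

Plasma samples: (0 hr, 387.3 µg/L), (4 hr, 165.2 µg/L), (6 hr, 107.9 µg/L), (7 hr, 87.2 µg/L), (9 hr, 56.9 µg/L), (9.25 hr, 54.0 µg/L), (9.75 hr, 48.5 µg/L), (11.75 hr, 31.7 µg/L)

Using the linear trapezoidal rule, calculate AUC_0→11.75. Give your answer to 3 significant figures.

AUC = 1740 µg/L·hr

Trapezoidal AUC_0→11.75:
  [0→4]: (387.3+165.2)/2 × 4 = 1105.0
  [4→6]: (165.2+107.9)/2 × 2 = 273.1
  [6→7]: (107.9+87.2)/2 × 1 = 97.55
  [7→9]: (87.2+56.9)/2 × 2 = 144.1
  [9→9.25]: (56.9+54.0)/2 × 0.25 = 13.8625
  [9.25→9.75]: (54.0+48.5)/2 × 0.5 = 25.625
  [9.75→11.75]: (48.5+31.7)/2 × 2 = 80.2
  Sum = 1739.4375 µg/L·hr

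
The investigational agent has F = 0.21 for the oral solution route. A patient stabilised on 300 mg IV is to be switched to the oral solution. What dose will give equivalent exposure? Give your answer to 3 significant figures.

D_oral = 1430 mg

For equal systemic exposure: F × D_ev = D_iv
D_ev = D_iv / F = 300 / 0.21 = 1428.57 mg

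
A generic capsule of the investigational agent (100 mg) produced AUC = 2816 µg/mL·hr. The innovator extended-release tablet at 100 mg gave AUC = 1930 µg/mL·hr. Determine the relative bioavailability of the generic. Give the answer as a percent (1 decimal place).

F_rel = 145.9%

F_rel = (AUC_test/D_test) / (AUC_ref/D_ref)
      = (2816/100) / (1930/100)
      = 28.16 / 19.3 = 1.4591 = 145.91%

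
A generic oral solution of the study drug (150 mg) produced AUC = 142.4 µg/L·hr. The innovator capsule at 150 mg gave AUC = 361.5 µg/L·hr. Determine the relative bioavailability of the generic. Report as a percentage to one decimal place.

F_rel = 39.4%

F_rel = (AUC_test/D_test) / (AUC_ref/D_ref)
      = (142.4/150) / (361.5/150)
      = 0.949333 / 2.41 = 0.3939 = 39.39%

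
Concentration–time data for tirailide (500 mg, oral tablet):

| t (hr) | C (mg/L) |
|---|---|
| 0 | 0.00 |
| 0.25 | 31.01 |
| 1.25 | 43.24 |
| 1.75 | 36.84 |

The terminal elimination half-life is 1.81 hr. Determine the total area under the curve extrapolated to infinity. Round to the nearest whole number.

Trapezoidal AUC_0→1.75:
  [0→0.25]: (0.00+31.01)/2 × 0.25 = 3.87625
  [0.25→1.25]: (31.01+43.24)/2 × 1 = 37.125
  [1.25→1.75]: (43.24+36.84)/2 × 0.5 = 20.02
  Sum = 61.02125 mg/L·hr
k_e = ln2 / t½ = 0.693147 / 1.81 = 0.3830 hr^-1
Extrapolated tail: C_last / k_e = 36.84 / 0.383 = 96.188
AUC_0→∞ = 61.02125 + 96.188 = 157.20925 mg/L·hr

AUC = 157 mg/L·hr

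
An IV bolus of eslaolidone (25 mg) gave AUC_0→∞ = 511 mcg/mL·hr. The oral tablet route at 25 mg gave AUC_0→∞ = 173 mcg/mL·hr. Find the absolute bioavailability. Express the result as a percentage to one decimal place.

F = (AUC_ev / D_ev) / (AUC_iv / D_iv)
  = (173/25) / (511/25)
  = 6.92 / 20.44 = 0.3386
  = 33.86%

F = 33.9%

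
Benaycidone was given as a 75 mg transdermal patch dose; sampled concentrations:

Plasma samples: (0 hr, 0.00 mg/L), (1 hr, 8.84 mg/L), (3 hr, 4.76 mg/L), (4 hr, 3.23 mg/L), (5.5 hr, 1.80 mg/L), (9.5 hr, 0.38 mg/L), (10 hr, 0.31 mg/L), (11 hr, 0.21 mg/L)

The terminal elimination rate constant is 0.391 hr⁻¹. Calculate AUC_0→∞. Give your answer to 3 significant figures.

Trapezoidal AUC_0→11:
  [0→1]: (0.00+8.84)/2 × 1 = 4.42
  [1→3]: (8.84+4.76)/2 × 2 = 13.6
  [3→4]: (4.76+3.23)/2 × 1 = 3.995
  [4→5.5]: (3.23+1.80)/2 × 1.5 = 3.7725
  [5.5→9.5]: (1.80+0.38)/2 × 4 = 4.36
  [9.5→10]: (0.38+0.31)/2 × 0.5 = 0.1725
  [10→11]: (0.31+0.21)/2 × 1 = 0.26
  Sum = 30.58 mg/L·hr
Extrapolated tail: C_last / k_e = 0.21 / 0.391 = 0.537
AUC_0→∞ = 30.58 + 0.537 = 31.117 mg/L·hr

AUC = 31.1 mg/L·hr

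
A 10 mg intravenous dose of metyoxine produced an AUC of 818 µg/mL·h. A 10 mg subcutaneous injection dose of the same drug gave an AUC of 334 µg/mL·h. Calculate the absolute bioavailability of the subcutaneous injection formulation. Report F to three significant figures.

F = (AUC_ev / D_ev) / (AUC_iv / D_iv)
  = (334/10) / (818/10)
  = 33.4 / 81.8 = 0.4083

F = 0.408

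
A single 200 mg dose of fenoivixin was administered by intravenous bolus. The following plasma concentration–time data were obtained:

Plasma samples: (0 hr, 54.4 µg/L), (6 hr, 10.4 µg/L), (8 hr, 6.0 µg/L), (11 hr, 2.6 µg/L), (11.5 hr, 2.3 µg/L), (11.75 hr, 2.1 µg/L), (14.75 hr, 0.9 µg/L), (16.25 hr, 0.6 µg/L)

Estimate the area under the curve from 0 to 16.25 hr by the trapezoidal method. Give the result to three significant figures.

Trapezoidal AUC_0→16.25:
  [0→6]: (54.4+10.4)/2 × 6 = 194.4
  [6→8]: (10.4+6.0)/2 × 2 = 16.4
  [8→11]: (6.0+2.6)/2 × 3 = 12.9
  [11→11.5]: (2.6+2.3)/2 × 0.5 = 1.225
  [11.5→11.75]: (2.3+2.1)/2 × 0.25 = 0.55
  [11.75→14.75]: (2.1+0.9)/2 × 3 = 4.5
  [14.75→16.25]: (0.9+0.6)/2 × 1.5 = 1.125
  Sum = 231.1 µg/L·hr

AUC = 231 µg/L·hr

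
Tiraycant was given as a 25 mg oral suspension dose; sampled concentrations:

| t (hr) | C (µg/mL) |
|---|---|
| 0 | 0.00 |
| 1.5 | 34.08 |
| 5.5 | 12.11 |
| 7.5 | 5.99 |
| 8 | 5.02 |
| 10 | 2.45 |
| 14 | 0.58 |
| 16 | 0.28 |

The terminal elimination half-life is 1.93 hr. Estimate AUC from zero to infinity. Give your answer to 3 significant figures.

Trapezoidal AUC_0→16:
  [0→1.5]: (0.00+34.08)/2 × 1.5 = 25.56
  [1.5→5.5]: (34.08+12.11)/2 × 4 = 92.38
  [5.5→7.5]: (12.11+5.99)/2 × 2 = 18.1
  [7.5→8]: (5.99+5.02)/2 × 0.5 = 2.7525
  [8→10]: (5.02+2.45)/2 × 2 = 7.47
  [10→14]: (2.45+0.58)/2 × 4 = 6.06
  [14→16]: (0.58+0.28)/2 × 2 = 0.86
  Sum = 153.1825 µg/mL·hr
k_e = ln2 / t½ = 0.693147 / 1.93 = 0.3591 hr^-1
Extrapolated tail: C_last / k_e = 0.28 / 0.3591 = 0.780
AUC_0→∞ = 153.1825 + 0.780 = 153.9625 µg/mL·hr

AUC = 154 µg/mL·hr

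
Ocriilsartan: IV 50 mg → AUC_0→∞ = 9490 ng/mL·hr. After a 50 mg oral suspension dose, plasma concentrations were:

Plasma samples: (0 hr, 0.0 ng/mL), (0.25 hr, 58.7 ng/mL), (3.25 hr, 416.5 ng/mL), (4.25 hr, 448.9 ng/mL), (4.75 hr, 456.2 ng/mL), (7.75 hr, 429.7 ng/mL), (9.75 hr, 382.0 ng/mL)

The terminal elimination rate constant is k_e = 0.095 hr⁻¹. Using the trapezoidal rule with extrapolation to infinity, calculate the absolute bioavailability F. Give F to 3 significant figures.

F = 0.795

Trapezoidal AUC_0→9.75 (oral suspension):
  [0→0.25]: (0.0+58.7)/2 × 0.25 = 7.3375
  [0.25→3.25]: (58.7+416.5)/2 × 3 = 712.8
  [3.25→4.25]: (416.5+448.9)/2 × 1 = 432.7
  [4.25→4.75]: (448.9+456.2)/2 × 0.5 = 226.275
  [4.75→7.75]: (456.2+429.7)/2 × 3 = 1328.85
  [7.75→9.75]: (429.7+382.0)/2 × 2 = 811.7
  Sum = 3519.6625 ng/mL·hr
Tail: C_last/k_e = 382.0/0.095 = 4021.053
AUC_0→∞ (oral suspension) = 3519.6625 + 4021.053 = 7540.7155 ng/mL·hr
F = (AUC_ev/D_ev)/(AUC_iv/D_iv) = (7540.7155/50)/(9490/50) = 150.81431/189.8 = 0.7946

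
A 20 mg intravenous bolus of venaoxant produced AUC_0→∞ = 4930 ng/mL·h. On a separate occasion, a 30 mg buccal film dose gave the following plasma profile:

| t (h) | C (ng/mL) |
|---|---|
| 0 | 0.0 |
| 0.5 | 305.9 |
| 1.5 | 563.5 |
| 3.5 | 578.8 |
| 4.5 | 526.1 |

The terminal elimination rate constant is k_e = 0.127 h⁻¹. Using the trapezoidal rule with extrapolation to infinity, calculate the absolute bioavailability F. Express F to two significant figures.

F = 0.86

Trapezoidal AUC_0→4.5 (buccal film):
  [0→0.5]: (0.0+305.9)/2 × 0.5 = 76.475
  [0.5→1.5]: (305.9+563.5)/2 × 1 = 434.7
  [1.5→3.5]: (563.5+578.8)/2 × 2 = 1142.3
  [3.5→4.5]: (578.8+526.1)/2 × 1 = 552.45
  Sum = 2205.925 ng/mL·h
Tail: C_last/k_e = 526.1/0.127 = 4142.520
AUC_0→∞ (buccal film) = 2205.925 + 4142.520 = 6348.445 ng/mL·h
F = (AUC_ev/D_ev)/(AUC_iv/D_iv) = (6348.445/30)/(4930/20) = 211.615/246.5 = 0.8585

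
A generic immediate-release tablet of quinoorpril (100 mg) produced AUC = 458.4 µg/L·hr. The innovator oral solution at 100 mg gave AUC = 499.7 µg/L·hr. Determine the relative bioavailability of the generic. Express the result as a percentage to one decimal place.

F_rel = (AUC_test/D_test) / (AUC_ref/D_ref)
      = (458.4/100) / (499.7/100)
      = 4.584 / 4.997 = 0.9174 = 91.74%

F_rel = 91.7%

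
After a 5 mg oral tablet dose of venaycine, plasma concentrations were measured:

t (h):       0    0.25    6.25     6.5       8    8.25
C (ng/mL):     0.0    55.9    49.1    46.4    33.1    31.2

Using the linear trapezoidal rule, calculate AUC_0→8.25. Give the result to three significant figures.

Trapezoidal AUC_0→8.25:
  [0→0.25]: (0.0+55.9)/2 × 0.25 = 6.9875
  [0.25→6.25]: (55.9+49.1)/2 × 6 = 315.0
  [6.25→6.5]: (49.1+46.4)/2 × 0.25 = 11.9375
  [6.5→8]: (46.4+33.1)/2 × 1.5 = 59.625
  [8→8.25]: (33.1+31.2)/2 × 0.25 = 8.0375
  Sum = 401.5875 ng/mL·h

AUC = 402 ng/mL·h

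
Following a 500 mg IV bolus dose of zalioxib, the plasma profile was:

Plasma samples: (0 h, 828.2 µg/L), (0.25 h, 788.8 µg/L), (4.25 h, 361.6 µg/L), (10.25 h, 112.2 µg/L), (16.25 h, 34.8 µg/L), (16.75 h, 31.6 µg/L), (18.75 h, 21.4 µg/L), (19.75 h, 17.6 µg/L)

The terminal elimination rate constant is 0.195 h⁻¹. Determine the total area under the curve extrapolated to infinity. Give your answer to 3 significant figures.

Trapezoidal AUC_0→19.75:
  [0→0.25]: (828.2+788.8)/2 × 0.25 = 202.125
  [0.25→4.25]: (788.8+361.6)/2 × 4 = 2300.8
  [4.25→10.25]: (361.6+112.2)/2 × 6 = 1421.4
  [10.25→16.25]: (112.2+34.8)/2 × 6 = 441.0
  [16.25→16.75]: (34.8+31.6)/2 × 0.5 = 16.6
  [16.75→18.75]: (31.6+21.4)/2 × 2 = 53.0
  [18.75→19.75]: (21.4+17.6)/2 × 1 = 19.5
  Sum = 4454.425 µg/L·h
Extrapolated tail: C_last / k_e = 17.6 / 0.195 = 90.256
AUC_0→∞ = 4454.425 + 90.256 = 4544.681 µg/L·h

AUC = 4540 µg/L·h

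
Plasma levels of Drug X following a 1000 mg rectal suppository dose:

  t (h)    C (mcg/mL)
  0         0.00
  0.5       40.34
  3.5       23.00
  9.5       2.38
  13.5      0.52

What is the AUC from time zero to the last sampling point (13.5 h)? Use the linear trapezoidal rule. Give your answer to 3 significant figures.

AUC = 187 mcg/mL·h

Trapezoidal AUC_0→13.5:
  [0→0.5]: (0.00+40.34)/2 × 0.5 = 10.085
  [0.5→3.5]: (40.34+23.00)/2 × 3 = 95.01
  [3.5→9.5]: (23.00+2.38)/2 × 6 = 76.14
  [9.5→13.5]: (2.38+0.52)/2 × 4 = 5.8
  Sum = 187.035 mcg/mL·h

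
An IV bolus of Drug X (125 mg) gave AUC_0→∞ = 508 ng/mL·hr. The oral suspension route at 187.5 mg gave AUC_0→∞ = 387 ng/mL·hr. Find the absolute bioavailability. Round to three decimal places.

F = (AUC_ev / D_ev) / (AUC_iv / D_iv)
  = (387/187.5) / (508/125)
  = 2.064 / 4.064 = 0.5079

F = 0.508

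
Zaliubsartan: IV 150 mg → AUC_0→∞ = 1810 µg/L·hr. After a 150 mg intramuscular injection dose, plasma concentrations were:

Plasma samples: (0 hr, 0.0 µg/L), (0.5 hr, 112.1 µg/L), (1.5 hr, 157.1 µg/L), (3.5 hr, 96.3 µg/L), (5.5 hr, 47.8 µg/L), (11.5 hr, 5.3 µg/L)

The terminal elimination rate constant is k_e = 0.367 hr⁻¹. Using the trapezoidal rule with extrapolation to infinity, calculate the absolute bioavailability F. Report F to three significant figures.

F = 0.405

Trapezoidal AUC_0→11.5 (intramuscular injection):
  [0→0.5]: (0.0+112.1)/2 × 0.5 = 28.025
  [0.5→1.5]: (112.1+157.1)/2 × 1 = 134.6
  [1.5→3.5]: (157.1+96.3)/2 × 2 = 253.4
  [3.5→5.5]: (96.3+47.8)/2 × 2 = 144.1
  [5.5→11.5]: (47.8+5.3)/2 × 6 = 159.3
  Sum = 719.425 µg/L·hr
Tail: C_last/k_e = 5.3/0.367 = 14.441
AUC_0→∞ (intramuscular injection) = 719.425 + 14.441 = 733.866 µg/L·hr
F = (AUC_ev/D_ev)/(AUC_iv/D_iv) = (733.866/150)/(1810/150) = 4.89244/12.0667 = 0.4054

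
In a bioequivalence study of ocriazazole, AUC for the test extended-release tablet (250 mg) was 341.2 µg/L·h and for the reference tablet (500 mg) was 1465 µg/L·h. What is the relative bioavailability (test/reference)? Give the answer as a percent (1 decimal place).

F_rel = (AUC_test/D_test) / (AUC_ref/D_ref)
      = (341.2/250) / (1465/500)
      = 1.3648 / 2.93 = 0.4658 = 46.58%

F_rel = 46.6%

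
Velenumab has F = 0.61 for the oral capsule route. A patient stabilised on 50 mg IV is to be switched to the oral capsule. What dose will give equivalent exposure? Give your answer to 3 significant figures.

D_oral = 82.0 mg

For equal systemic exposure: F × D_ev = D_iv
D_ev = D_iv / F = 50 / 0.61 = 81.9672 mg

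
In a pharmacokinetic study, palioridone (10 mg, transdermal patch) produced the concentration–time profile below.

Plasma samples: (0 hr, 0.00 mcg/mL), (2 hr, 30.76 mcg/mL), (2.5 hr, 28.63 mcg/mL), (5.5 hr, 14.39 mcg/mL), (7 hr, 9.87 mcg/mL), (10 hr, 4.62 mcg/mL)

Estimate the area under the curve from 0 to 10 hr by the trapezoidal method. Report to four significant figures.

Trapezoidal AUC_0→10:
  [0→2]: (0.00+30.76)/2 × 2 = 30.76
  [2→2.5]: (30.76+28.63)/2 × 0.5 = 14.8475
  [2.5→5.5]: (28.63+14.39)/2 × 3 = 64.53
  [5.5→7]: (14.39+9.87)/2 × 1.5 = 18.195
  [7→10]: (9.87+4.62)/2 × 3 = 21.735
  Sum = 150.0675 mcg/mL·hr

AUC = 150.1 mcg/mL·hr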